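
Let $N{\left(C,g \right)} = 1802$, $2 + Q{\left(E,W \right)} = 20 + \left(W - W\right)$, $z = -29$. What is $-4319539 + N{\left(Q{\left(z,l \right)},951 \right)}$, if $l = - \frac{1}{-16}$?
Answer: $-4317737$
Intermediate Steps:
$l = \frac{1}{16}$ ($l = \left(-1\right) \left(- \frac{1}{16}\right) = \frac{1}{16} \approx 0.0625$)
$Q{\left(E,W \right)} = 18$ ($Q{\left(E,W \right)} = -2 + \left(20 + \left(W - W\right)\right) = -2 + \left(20 + 0\right) = -2 + 20 = 18$)
$-4319539 + N{\left(Q{\left(z,l \right)},951 \right)} = -4319539 + 1802 = -4317737$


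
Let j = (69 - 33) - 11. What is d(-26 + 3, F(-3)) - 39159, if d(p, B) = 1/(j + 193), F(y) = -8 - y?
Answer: -8536661/218 ≈ -39159.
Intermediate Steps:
j = 25 (j = 36 - 11 = 25)
d(p, B) = 1/218 (d(p, B) = 1/(25 + 193) = 1/218)
d(-26 + 3, F(-3)) - 39159 = 1/218 - 39159 = -8536661/218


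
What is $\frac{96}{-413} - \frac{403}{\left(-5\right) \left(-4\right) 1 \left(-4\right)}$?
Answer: $\frac{158759}{33040} \approx 4.8051$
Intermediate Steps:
$\frac{96}{-413} - \frac{403}{\left(-5\right) \left(-4\right) 1 \left(-4\right)} = 96 \left(- \frac{1}{413}\right) - \frac{403}{20 \cdot 1 \left(-4\right)} = - \frac{96}{413} - \frac{403}{20 \left(-4\right)} = - \frac{96}{413} - \frac{403}{-80} = - \frac{96}{413} - - \frac{403}{80} = - \frac{96}{413} + \frac{403}{80} = \frac{158759}{33040}$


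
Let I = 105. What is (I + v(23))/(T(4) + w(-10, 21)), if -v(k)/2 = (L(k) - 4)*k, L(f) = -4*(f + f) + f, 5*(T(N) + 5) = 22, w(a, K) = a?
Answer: -38475/53 ≈ -725.94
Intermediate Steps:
T(N) = -3/5 (T(N) = -5 + (1/5)*22 = -5 + 22/5 = -3/5)
L(f) = -7*f (L(f) = -8*f + f = -7*f)
v(k) = -2*k*(-4 - 7*k) (v(k) = -2*(-7*k - 4)*k = -2*(-4 - 7*k)*k = -2*k*(-4 - 7*k))
(I + v(23))/(T(4) + w(-10, 21)) = (105 + 2*23*(4 + 7*23))/(-3/5 - 10) = (105 + 2*23*(4 + 161))/(-53/5) = (105 + 2*23*165)*(-5/53) = (105 + 7590)*(-5/53) = 7695*(-5/53) = -38475/53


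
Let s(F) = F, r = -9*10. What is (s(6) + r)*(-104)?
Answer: 8736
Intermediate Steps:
r = -90
(s(6) + r)*(-104) = (6 - 90)*(-104) = -84*(-104) = 8736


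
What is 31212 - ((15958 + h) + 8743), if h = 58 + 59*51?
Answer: 3444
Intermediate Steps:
h = 3067 (h = 58 + 3009 = 3067)
31212 - ((15958 + h) + 8743) = 31212 - ((15958 + 3067) + 8743) = 31212 - (19025 + 8743) = 31212 - 1*27768 = 31212 - 27768 = 3444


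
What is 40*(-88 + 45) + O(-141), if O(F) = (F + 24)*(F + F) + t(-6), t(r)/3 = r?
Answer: 31256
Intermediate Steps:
t(r) = 3*r
O(F) = -18 + 2*F*(24 + F) (O(F) = (F + 24)*(F + F) + 3*(-6) = (24 + F)*(2*F) - 18 = 2*F*(24 + F) - 18 = -18 + 2*F*(24 + F))
40*(-88 + 45) + O(-141) = 40*(-88 + 45) + (-18 + 2*(-141)**2 + 48*(-141)) = 40*(-43) + (-18 + 2*19881 - 6768) = -1720 + (-18 + 39762 - 6768) = -1720 + 32976 = 31256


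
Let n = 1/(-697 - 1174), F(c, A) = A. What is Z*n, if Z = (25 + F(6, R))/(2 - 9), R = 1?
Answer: 26/13097 ≈ 0.0019852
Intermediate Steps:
Z = -26/7 (Z = (25 + 1)/(2 - 9) = 26/(-7) = 26*(-⅐) = -26/7 ≈ -3.7143)
n = -1/1871 (n = 1/(-1871) = -1/1871 ≈ -0.00053447)
Z*n = -26/7*(-1/1871) = 26/13097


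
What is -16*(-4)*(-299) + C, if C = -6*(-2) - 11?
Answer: -19135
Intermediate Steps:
C = 1 (C = 12 - 11 = 1)
-16*(-4)*(-299) + C = -16*(-4)*(-299) + 1 = 64*(-299) + 1 = -19136 + 1 = -19135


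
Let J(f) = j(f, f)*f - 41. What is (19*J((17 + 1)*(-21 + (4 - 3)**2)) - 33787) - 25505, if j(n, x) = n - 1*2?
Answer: 2416009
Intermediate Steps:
j(n, x) = -2 + n (j(n, x) = n - 2 = -2 + n)
J(f) = -41 + f*(-2 + f) (J(f) = (-2 + f)*f - 41 = f*(-2 + f) - 41 = -41 + f*(-2 + f))
(19*J((17 + 1)*(-21 + (4 - 3)**2)) - 33787) - 25505 = (19*(-41 + ((17 + 1)*(-21 + (4 - 3)**2))*(-2 + (17 + 1)*(-21 + (4 - 3)**2))) - 33787) - 25505 = (19*(-41 + (18*(-21 + 1**2))*(-2 + 18*(-21 + 1**2))) - 33787) - 25505 = (19*(-41 + (18*(-21 + 1))*(-2 + 18*(-21 + 1))) - 33787) - 25505 = (19*(-41 + (18*(-20))*(-2 + 18*(-20))) - 33787) - 25505 = (19*(-41 - 360*(-2 - 360)) - 33787) - 25505 = (19*(-41 - 360*(-362)) - 33787) - 25505 = (19*(-41 + 130320) - 33787) - 25505 = (19*130279 - 33787) - 25505 = (2475301 - 33787) - 25505 = 2441514 - 25505 = 2416009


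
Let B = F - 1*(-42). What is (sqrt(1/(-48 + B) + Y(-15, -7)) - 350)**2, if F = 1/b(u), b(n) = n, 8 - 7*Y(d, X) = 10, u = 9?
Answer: 45447331/371 - 1300*I*sqrt(371)/53 ≈ 1.225e+5 - 472.45*I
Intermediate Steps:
Y(d, X) = -2/7 (Y(d, X) = 8/7 - 1/7*10 = 8/7 - 10/7 = -2/7)
F = 1/9 ≈ 0.11111
B = 379/9 (B = 1/9 - 1*(-42) = 1/9 + 42 = 379/9 ≈ 42.111)
(sqrt(1/(-48 + B) + Y(-15, -7)) - 350)**2 = (sqrt(1/(-48 + 379/9) - 2/7) - 350)**2 = (sqrt(1/(-53/9) - 2/7) - 350)**2 = (sqrt(-9/53 - 2/7) - 350)**2 = (sqrt(-169/371) - 350)**2 = (13*I*sqrt(371)/371 - 350)**2 = (-350 + 13*I*sqrt(371)/371)**2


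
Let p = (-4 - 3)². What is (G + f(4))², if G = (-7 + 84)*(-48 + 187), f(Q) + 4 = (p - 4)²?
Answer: 161900176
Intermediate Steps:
p = 49 (p = (-7)² = 49)
f(Q) = 2021 (f(Q) = -4 + (49 - 4)² = -4 + 45² = -4 + 2025 = 2021)
G = 10703 (G = 77*139 = 10703)
(G + f(4))² = (10703 + 2021)² = 12724² = 161900176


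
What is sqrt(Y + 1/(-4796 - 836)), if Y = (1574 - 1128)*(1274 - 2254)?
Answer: I*sqrt(54155960342)/352 ≈ 661.12*I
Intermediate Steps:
Y = -437080 (Y = 446*(-980) = -437080)
sqrt(Y + 1/(-4796 - 836)) = sqrt(-437080 + 1/(-4796 - 836)) = sqrt(-437080 + 1/(-5632)) = sqrt(-437080 - 1/5632) = sqrt(-2461634561/5632) = I*sqrt(54155960342)/352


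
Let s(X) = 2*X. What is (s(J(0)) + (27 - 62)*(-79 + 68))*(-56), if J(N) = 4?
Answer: -22008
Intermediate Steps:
(s(J(0)) + (27 - 62)*(-79 + 68))*(-56) = (2*4 + (27 - 62)*(-79 + 68))*(-56) = (8 - 35*(-11))*(-56) = (8 + 385)*(-56) = 393*(-56) = -22008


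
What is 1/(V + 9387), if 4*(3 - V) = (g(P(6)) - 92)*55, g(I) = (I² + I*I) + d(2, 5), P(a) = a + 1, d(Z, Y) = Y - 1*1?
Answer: 2/18505 ≈ 0.00010808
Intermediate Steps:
d(Z, Y) = -1 + Y (d(Z, Y) = Y - 1 = -1 + Y)
P(a) = 1 + a
g(I) = 4 + 2*I² (g(I) = (I² + I*I) + (-1 + 5) = (I² + I²) + 4 = 2*I² + 4 = 4 + 2*I²)
V = -269/2 (V = 3 - ((4 + 2*(1 + 6)²) - 92)*55/4 = 3 - ((4 + 2*7²) - 92)*55/4 = 3 - ((4 + 2*49) - 92)*55/4 = 3 - ((4 + 98) - 92)*55/4 = 3 - (102 - 92)*55/4 = 3 - 5*55/2 = 3 - ¼*550 = 3 - 275/2 = -269/2 ≈ -134.50)
1/(V + 9387) = 1/(-269/2 + 9387) = 1/(18505/2) = 2/18505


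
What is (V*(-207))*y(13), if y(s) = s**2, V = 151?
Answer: -5282433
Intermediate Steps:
(V*(-207))*y(13) = (151*(-207))*13**2 = -31257*169 = -5282433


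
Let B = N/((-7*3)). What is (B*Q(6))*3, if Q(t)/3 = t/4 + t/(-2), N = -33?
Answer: -297/14 ≈ -21.214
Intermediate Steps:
Q(t) = -3*t/4 (Q(t) = 3*(t/4 + t/(-2)) = 3*(t*(1/4) + t*(-1/2)) = 3*(t/4 - t/2) = 3*(-t/4) = -3*t/4)
B = 11/7 (B = -33/((-7*3)) = -33/(-21) = -33*(-1/21) = 11/7 ≈ 1.5714)
(B*Q(6))*3 = (11*(-3/4*6)/7)*3 = ((11/7)*(-9/2))*3 = -99/14*3 = -297/14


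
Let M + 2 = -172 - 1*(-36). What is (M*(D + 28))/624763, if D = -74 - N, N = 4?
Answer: 6900/624763 ≈ 0.011044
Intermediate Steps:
D = -78 (D = -74 - 1*4 = -74 - 4 = -78)
M = -138 (M = -2 + (-172 - 1*(-36)) = -2 + (-172 + 36) = -2 - 136 = -138)
(M*(D + 28))/624763 = -138*(-78 + 28)/624763 = -138*(-50)*(1/624763) = 6900*(1/624763) = 6900/624763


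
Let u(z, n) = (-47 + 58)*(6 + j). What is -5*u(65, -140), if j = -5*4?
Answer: 770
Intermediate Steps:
j = -20
u(z, n) = -154 (u(z, n) = (-47 + 58)*(6 - 20) = 11*(-14) = -154)
-5*u(65, -140) = -5*(-154) = 770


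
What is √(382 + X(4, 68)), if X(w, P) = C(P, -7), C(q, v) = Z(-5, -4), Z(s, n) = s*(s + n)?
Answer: √427 ≈ 20.664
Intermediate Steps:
Z(s, n) = s*(n + s)
C(q, v) = 45 (C(q, v) = -5*(-4 - 5) = -5*(-9) = 45)
X(w, P) = 45
√(382 + X(4, 68)) = √(382 + 45) = √427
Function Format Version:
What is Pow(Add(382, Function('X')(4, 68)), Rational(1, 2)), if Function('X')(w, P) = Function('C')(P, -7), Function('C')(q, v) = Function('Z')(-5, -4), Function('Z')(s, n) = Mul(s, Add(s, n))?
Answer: Pow(427, Rational(1, 2)) ≈ 20.664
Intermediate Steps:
Function('Z')(s, n) = Mul(s, Add(n, s))
Function('C')(q, v) = 45 (Function('C')(q, v) = Mul(-5, Add(-4, -5)) = Mul(-5, -9) = 45)
Function('X')(w, P) = 45
Pow(Add(382, Function('X')(4, 68)), Rational(1, 2)) = Pow(Add(382, 45), Rational(1, 2)) = Pow(427, Rational(1, 2))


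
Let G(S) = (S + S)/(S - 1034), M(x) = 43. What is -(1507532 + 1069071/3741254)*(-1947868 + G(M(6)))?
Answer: 5443610175401641136763/1853791357 ≈ 2.9365e+12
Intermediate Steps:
G(S) = 2*S/(-1034 + S) (G(S) = (2*S)/(-1034 + S) = 2*S/(-1034 + S))
-(1507532 + 1069071/3741254)*(-1947868 + G(M(6))) = -(1507532 + 1069071/3741254)*(-1947868 + 2*43/(-1034 + 43)) = -(1507532 + 1069071*(1/3741254))*(-1947868 + 2*43/(-991)) = -(1507532 + 1069071/3741254)*(-1947868 + 2*43*(-1/991)) = -5640061194199*(-1947868 - 86/991)/3741254 = -5640061194199*(-1930337274)/(3741254*991) = -1*(-5443610175401641136763/1853791357) = 5443610175401641136763/1853791357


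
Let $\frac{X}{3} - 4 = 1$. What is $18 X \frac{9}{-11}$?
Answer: $- \frac{2430}{11} \approx -220.91$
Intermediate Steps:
$X = 15$ ($X = 12 + 3 \cdot 1 = 12 + 3 = 15$)
$18 X \frac{9}{-11} = 18 \cdot 15 \frac{9}{-11} = 270 \cdot 9 \left(- \frac{1}{11}\right) = 270 \left(- \frac{9}{11}\right) = - \frac{2430}{11}$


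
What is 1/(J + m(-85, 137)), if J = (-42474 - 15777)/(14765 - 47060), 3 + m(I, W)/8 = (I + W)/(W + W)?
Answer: -1474805/30496071 ≈ -0.048360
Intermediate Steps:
m(I, W) = -24 + 4*(I + W)/W (m(I, W) = -24 + 8*((I + W)/(W + W)) = -24 + 8*((I + W)/((2*W))) = -24 + 8*((I + W)*(1/(2*W))) = -24 + 8*((I + W)/(2*W)) = -24 + 4*(I + W)/W)
J = 19417/10765 (J = -58251/(-32295) = -58251*(-1/32295) = 19417/10765 ≈ 1.8037)
1/(J + m(-85, 137)) = 1/(19417/10765 + (-20 + 4*(-85)/137)) = 1/(19417/10765 + (-20 + 4*(-85)*(1/137))) = 1/(19417/10765 + (-20 - 340/137)) = 1/(19417/10765 - 3080/137) = 1/(-30496071/1474805) = -1474805/30496071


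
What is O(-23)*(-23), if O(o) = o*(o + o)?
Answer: -24334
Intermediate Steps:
O(o) = 2*o² (O(o) = o*(2*o) = 2*o²)
O(-23)*(-23) = (2*(-23)²)*(-23) = (2*529)*(-23) = 1058*(-23) = -24334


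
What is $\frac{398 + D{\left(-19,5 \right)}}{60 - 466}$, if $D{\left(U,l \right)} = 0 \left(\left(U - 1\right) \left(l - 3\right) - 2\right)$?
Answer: $- \frac{199}{203} \approx -0.9803$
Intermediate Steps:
$D{\left(U,l \right)} = 0$ ($D{\left(U,l \right)} = 0 \left(\left(-1 + U\right) \left(-3 + l\right) - 2\right) = 0 \left(-2 + \left(-1 + U\right) \left(-3 + l\right)\right) = 0$)
$\frac{398 + D{\left(-19,5 \right)}}{60 - 466} = \frac{398 + 0}{60 - 466} = \frac{398}{-406} = 398 \left(- \frac{1}{406}\right) = - \frac{199}{203}$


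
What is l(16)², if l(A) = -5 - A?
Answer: 441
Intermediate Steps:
l(16)² = (-5 - 1*16)² = (-5 - 16)² = (-21)² = 441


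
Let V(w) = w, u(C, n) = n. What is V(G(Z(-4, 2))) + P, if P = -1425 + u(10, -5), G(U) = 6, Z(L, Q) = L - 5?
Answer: -1424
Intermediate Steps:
Z(L, Q) = -5 + L
P = -1430 (P = -1425 - 5 = -1430)
V(G(Z(-4, 2))) + P = 6 - 1430 = -1424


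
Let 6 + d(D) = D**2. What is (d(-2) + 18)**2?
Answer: 256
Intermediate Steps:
d(D) = -6 + D**2
(d(-2) + 18)**2 = ((-6 + (-2)**2) + 18)**2 = ((-6 + 4) + 18)**2 = (-2 + 18)**2 = 16**2 = 256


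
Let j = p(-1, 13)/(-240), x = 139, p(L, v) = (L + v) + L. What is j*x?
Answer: -1529/240 ≈ -6.3708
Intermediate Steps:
p(L, v) = v + 2*L
j = -11/240 (j = (13 + 2*(-1))/(-240) = (13 - 2)*(-1/240) = 11*(-1/240) = -11/240 ≈ -0.045833)
j*x = -11/240*139 = -1529/240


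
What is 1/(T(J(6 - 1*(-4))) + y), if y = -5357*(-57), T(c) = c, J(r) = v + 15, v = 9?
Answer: 1/305373 ≈ 3.2747e-6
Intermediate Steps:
J(r) = 24 (J(r) = 9 + 15 = 24)
y = 305349
1/(T(J(6 - 1*(-4))) + y) = 1/(24 + 305349) = 1/305373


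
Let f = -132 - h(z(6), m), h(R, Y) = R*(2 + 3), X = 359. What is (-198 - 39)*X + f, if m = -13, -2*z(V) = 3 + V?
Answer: -170385/2 ≈ -85193.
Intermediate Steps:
z(V) = -3/2 - V/2 (z(V) = -(3 + V)/2 = -3/2 - V/2)
h(R, Y) = 5*R (h(R, Y) = R*5 = 5*R)
f = -219/2 (f = -132 - 5*(-3/2 - ½*6) = -132 - 5*(-3/2 - 3) = -132 - 5*(-9)/2 = -132 - 1*(-45/2) = -132 + 45/2 = -219/2 ≈ -109.50)
(-198 - 39)*X + f = (-198 - 39)*359 - 219/2 = -237*359 - 219/2 = -85083 - 219/2 = -170385/2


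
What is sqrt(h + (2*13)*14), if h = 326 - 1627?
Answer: I*sqrt(937) ≈ 30.61*I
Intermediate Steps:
h = -1301
sqrt(h + (2*13)*14) = sqrt(-1301 + (2*13)*14) = sqrt(-1301 + 26*14) = sqrt(-1301 + 364) = sqrt(-937) = I*sqrt(937)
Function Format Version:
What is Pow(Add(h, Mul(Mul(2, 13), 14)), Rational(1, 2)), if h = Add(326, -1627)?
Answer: Mul(I, Pow(937, Rational(1, 2))) ≈ Mul(30.610, I)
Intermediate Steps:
h = -1301
Pow(Add(h, Mul(Mul(2, 13), 14)), Rational(1, 2)) = Pow(Add(-1301, Mul(Mul(2, 13), 14)), Rational(1, 2)) = Pow(Add(-1301, Mul(26, 14)), Rational(1, 2)) = Pow(Add(-1301, 364), Rational(1, 2)) = Pow(-937, Rational(1, 2)) = Mul(I, Pow(937, Rational(1, 2)))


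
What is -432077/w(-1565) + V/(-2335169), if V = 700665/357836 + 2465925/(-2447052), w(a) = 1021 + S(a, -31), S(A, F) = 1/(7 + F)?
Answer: -441750143270393149839523/1043815082935205375173 ≈ -423.21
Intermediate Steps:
w(a) = 24503/24 (w(a) = 1021 + 1/(7 - 31) = 1021 + 1/(-24) = 1021 - 1/24 = 24503/24)
V = 17336811485/18242568739 (V = 700665*(1/357836) + 2465925*(-1/2447052) = 700665/357836 - 821975/815684 = 17336811485/18242568739 ≈ 0.95035)
-432077/w(-1565) + V/(-2335169) = -432077/24503/24 + (17336811485/18242568739)/(-2335169) = -432077*24/24503 + (17336811485/18242568739)*(-1/2335169) = -10369848/24503 - 17336811485/42599480999681891 = -441750143270393149839523/1043815082935205375173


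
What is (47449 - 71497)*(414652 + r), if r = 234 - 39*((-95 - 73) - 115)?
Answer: -10242596304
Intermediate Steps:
r = 11271 (r = 234 - 39*(-168 - 115) = 234 - 39*(-283) = 234 + 11037 = 11271)
(47449 - 71497)*(414652 + r) = (47449 - 71497)*(414652 + 11271) = -24048*425923 = -10242596304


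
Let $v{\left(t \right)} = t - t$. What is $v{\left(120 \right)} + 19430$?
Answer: $19430$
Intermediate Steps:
$v{\left(t \right)} = 0$
$v{\left(120 \right)} + 19430 = 0 + 19430 = 19430$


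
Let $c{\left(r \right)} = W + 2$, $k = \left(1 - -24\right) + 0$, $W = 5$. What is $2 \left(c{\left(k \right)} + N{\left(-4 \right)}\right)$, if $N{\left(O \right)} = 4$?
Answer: $22$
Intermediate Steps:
$k = 25$ ($k = \left(1 + \left(-1 + 25\right)\right) + 0 = \left(1 + 24\right) + 0 = 25 + 0 = 25$)
$c{\left(r \right)} = 7$ ($c{\left(r \right)} = 5 + 2 = 7$)
$2 \left(c{\left(k \right)} + N{\left(-4 \right)}\right) = 2 \left(7 + 4\right) = 2 \cdot 11 = 22$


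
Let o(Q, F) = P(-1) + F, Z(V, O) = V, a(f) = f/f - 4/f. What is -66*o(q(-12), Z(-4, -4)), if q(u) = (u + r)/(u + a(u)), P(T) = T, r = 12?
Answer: 330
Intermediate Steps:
a(f) = 1 - 4/f
q(u) = (12 + u)/(u + (-4 + u)/u) (q(u) = (u + 12)/(u + (-4 + u)/u) = (12 + u)/(u + (-4 + u)/u))
o(Q, F) = -1 + F
-66*o(q(-12), Z(-4, -4)) = -66*(-1 - 4) = -66*(-5) = 330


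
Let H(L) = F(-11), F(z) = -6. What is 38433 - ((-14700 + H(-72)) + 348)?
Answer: 52791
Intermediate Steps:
H(L) = -6
38433 - ((-14700 + H(-72)) + 348) = 38433 - ((-14700 - 6) + 348) = 38433 - (-14706 + 348) = 38433 - 1*(-14358) = 38433 + 14358 = 52791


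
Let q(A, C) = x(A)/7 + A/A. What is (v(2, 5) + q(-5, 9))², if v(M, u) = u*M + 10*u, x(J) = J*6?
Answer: 157609/49 ≈ 3216.5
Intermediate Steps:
x(J) = 6*J
q(A, C) = 1 + 6*A/7 (q(A, C) = (6*A)/7 + A/A = (6*A)*(⅐) + 1 = 6*A/7 + 1 = 1 + 6*A/7)
v(M, u) = 10*u + M*u (v(M, u) = M*u + 10*u = 10*u + M*u)
(v(2, 5) + q(-5, 9))² = (5*(10 + 2) + (1 + (6/7)*(-5)))² = (5*12 + (1 - 30/7))² = (60 - 23/7)² = (397/7)² = 157609/49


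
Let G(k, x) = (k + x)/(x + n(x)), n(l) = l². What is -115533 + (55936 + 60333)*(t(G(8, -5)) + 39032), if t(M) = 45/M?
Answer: 4572976775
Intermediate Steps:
G(k, x) = (k + x)/(x + x²)
-115533 + (55936 + 60333)*(t(G(8, -5)) + 39032) = -115533 + (55936 + 60333)*(45/(((8 - 5)/((-5)*(1 - 5)))) + 39032) = -115533 + 116269*(45/((-⅕*3/(-4))) + 39032) = -115533 + 116269*(45/((-⅕*(-¼)*3)) + 39032) = -115533 + 116269*(45/(3/20) + 39032) = -115533 + 116269*(45*(20/3) + 39032) = -115533 + 116269*(300 + 39032) = -115533 + 116269*39332 = -115533 + 4573092308 = 4572976775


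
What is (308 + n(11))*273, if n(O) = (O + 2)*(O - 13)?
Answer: 76986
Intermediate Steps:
n(O) = (-13 + O)*(2 + O) (n(O) = (2 + O)*(-13 + O) = (-13 + O)*(2 + O))
(308 + n(11))*273 = (308 + (-26 + 11² - 11*11))*273 = (308 + (-26 + 121 - 121))*273 = (308 - 26)*273 = 282*273 = 76986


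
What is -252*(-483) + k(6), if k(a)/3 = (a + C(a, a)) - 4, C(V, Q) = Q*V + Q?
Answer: 121848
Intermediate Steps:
C(V, Q) = Q + Q*V
k(a) = -12 + 3*a + 3*a*(1 + a) (k(a) = 3*((a + a*(1 + a)) - 4) = 3*(-4 + a + a*(1 + a)) = -12 + 3*a + 3*a*(1 + a))
-252*(-483) + k(6) = -252*(-483) + (-12 + 3*6 + 3*6*(1 + 6)) = 121716 + (-12 + 18 + 3*6*7) = 121716 + (-12 + 18 + 126) = 121716 + 132 = 121848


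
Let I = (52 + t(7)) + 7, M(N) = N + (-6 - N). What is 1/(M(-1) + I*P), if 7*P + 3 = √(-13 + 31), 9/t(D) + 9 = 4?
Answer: 3115/27642 + 5005*√2/55284 ≈ 0.24072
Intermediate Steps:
t(D) = -9/5 (t(D) = 9/(-9 + 4) = 9/(-5) = 9*(-⅕) = -9/5)
M(N) = -6
I = 286/5 (I = (52 - 9/5) + 7 = 251/5 + 7 = 286/5 ≈ 57.200)
P = -3/7 + 3*√2/7 (P = -3/7 + √(-13 + 31)/7 = -3/7 + √18/7 = -3/7 + (3*√2)/7 = -3/7 + 3*√2/7 ≈ 0.17752)
1/(M(-1) + I*P) = 1/(-6 + 286*(-3/7 + 3*√2/7)/5) = 1/(-6 + (-858/35 + 858*√2/35)) = 1/(-1068/35 + 858*√2/35)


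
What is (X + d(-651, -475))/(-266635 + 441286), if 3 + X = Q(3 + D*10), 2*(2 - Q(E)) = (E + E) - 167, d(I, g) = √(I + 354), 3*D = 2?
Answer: 437/1047906 + I*√33/58217 ≈ 0.00041702 + 9.8675e-5*I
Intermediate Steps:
D = ⅔ (D = (⅓)*2 = ⅔ ≈ 0.66667)
d(I, g) = √(354 + I)
Q(E) = 171/2 - E (Q(E) = 2 - ((E + E) - 167)/2 = 2 - (2*E - 167)/2 = 2 - (-167 + 2*E)/2 = 2 + (167/2 - E) = 171/2 - E)
X = 437/6 (X = -3 + (171/2 - (3 + (⅔)*10)) = -3 + (171/2 - (3 + 20/3)) = -3 + (171/2 - 1*29/3) = -3 + (171/2 - 29/3) = -3 + 455/6 = 437/6 ≈ 72.833)
(X + d(-651, -475))/(-266635 + 441286) = (437/6 + √(354 - 651))/(-266635 + 441286) = (437/6 + √(-297))/174651 = (437/6 + 3*I*√33)*(1/174651) = 437/1047906 + I*√33/58217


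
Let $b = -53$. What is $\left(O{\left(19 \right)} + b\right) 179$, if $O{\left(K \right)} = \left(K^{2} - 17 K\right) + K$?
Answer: $716$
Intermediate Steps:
$O{\left(K \right)} = K^{2} - 16 K$
$\left(O{\left(19 \right)} + b\right) 179 = \left(19 \left(-16 + 19\right) - 53\right) 179 = \left(19 \cdot 3 - 53\right) 179 = \left(57 - 53\right) 179 = 4 \cdot 179 = 716$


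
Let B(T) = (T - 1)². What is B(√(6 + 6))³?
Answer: 4069 - 2220*√3 ≈ 223.85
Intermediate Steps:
B(T) = (-1 + T)²
B(√(6 + 6))³ = ((-1 + √(6 + 6))²)³ = ((-1 + √12)²)³ = ((-1 + 2*√3)²)³ = (-1 + 2*√3)⁶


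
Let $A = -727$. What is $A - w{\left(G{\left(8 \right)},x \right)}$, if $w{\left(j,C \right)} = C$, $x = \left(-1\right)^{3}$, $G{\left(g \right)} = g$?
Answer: $-726$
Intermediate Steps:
$x = -1$
$A - w{\left(G{\left(8 \right)},x \right)} = -727 - -1 = -727 + 1 = -726$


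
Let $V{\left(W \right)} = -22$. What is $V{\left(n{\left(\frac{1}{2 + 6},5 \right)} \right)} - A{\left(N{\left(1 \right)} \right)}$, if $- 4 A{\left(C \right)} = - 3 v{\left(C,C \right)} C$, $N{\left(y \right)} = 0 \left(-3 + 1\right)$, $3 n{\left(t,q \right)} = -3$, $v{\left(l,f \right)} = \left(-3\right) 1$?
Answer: $-22$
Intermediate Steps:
$v{\left(l,f \right)} = -3$
$n{\left(t,q \right)} = -1$ ($n{\left(t,q \right)} = \frac{1}{3} \left(-3\right) = -1$)
$N{\left(y \right)} = 0$ ($N{\left(y \right)} = 0 \left(-2\right) = 0$)
$A{\left(C \right)} = - \frac{9 C}{4}$ ($A{\left(C \right)} = - \frac{\left(-3\right) \left(-3\right) C}{4} = - \frac{9 C}{4}$)
$V{\left(n{\left(\frac{1}{2 + 6},5 \right)} \right)} - A{\left(N{\left(1 \right)} \right)} = -22 - \left(- \frac{9}{4}\right) 0 = -22 - 0 = -22 + 0 = -22$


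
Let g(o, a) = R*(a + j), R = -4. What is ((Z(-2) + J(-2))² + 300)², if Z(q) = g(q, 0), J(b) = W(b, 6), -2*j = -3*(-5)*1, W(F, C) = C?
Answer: 2547216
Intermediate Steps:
j = -15/2 (j = -(-3*(-5))/2 = -15/2 ≈ -7.5000)
J(b) = 6
g(o, a) = 30 - 4*a (g(o, a) = -4*(a - 15/2) = -4*(-15/2 + a) = 30 - 4*a)
Z(q) = 30 (Z(q) = 30 - 4*0 = 30 + 0 = 30)
((Z(-2) + J(-2))² + 300)² = ((30 + 6)² + 300)² = (36² + 300)² = (1296 + 300)² = 1596² = 2547216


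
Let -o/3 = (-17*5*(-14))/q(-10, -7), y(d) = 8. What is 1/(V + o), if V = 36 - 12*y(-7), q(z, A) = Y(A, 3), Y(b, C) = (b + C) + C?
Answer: 1/3510 ≈ 0.00028490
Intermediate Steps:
Y(b, C) = b + 2*C (Y(b, C) = (C + b) + C = b + 2*C)
q(z, A) = 6 + A (q(z, A) = A + 2*3 = A + 6 = 6 + A)
o = 3570 (o = -3*-17*5*(-14)/(6 - 7) = -3*(-85*(-14))/(-1) = -3570*(-1) = -3*(-1190) = 3570)
V = -60 (V = 36 - 12*8 = 36 - 96 = -60)
1/(V + o) = 1/(-60 + 3570) = 1/3510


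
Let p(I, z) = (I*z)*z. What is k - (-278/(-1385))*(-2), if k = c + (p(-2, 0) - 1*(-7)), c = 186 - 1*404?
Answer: -291679/1385 ≈ -210.60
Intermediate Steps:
p(I, z) = I*z²
c = -218 (c = 186 - 404 = -218)
k = -211 (k = -218 + (-2*0² - 1*(-7)) = -218 + (-2*0 + 7) = -218 + (0 + 7) = -218 + 7 = -211)
k - (-278/(-1385))*(-2) = -211 - (-278/(-1385))*(-2) = -211 - (-278*(-1/1385))*(-2) = -211 - 278*(-2)/1385 = -211 - 1*(-556/1385) = -211 + 556/1385 = -291679/1385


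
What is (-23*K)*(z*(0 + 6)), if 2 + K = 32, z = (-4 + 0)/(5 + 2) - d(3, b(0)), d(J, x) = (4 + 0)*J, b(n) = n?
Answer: 364320/7 ≈ 52046.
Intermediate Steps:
d(J, x) = 4*J
z = -88/7 (z = (-4 + 0)/(5 + 2) - 4*3 = -4/7 - 1*12 = -4*1/7 - 12 = -4/7 - 12 = -88/7 ≈ -12.571)
K = 30 (K = -2 + 32 = 30)
(-23*K)*(z*(0 + 6)) = (-23*30)*(-88*(0 + 6)/7) = -(-60720)*6/7 = -690*(-528/7) = 364320/7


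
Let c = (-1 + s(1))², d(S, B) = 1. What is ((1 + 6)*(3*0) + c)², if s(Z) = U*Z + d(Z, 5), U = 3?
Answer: 81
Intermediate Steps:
s(Z) = 1 + 3*Z (s(Z) = 3*Z + 1 = 1 + 3*Z)
c = 9 (c = (-1 + (1 + 3*1))² = (-1 + (1 + 3))² = (-1 + 4)² = 3² = 9)
((1 + 6)*(3*0) + c)² = ((1 + 6)*(3*0) + 9)² = (7*0 + 9)² = (0 + 9)² = 9² = 81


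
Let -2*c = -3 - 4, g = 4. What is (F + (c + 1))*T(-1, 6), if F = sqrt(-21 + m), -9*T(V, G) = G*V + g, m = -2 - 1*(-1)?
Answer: 1 + 2*I*sqrt(22)/9 ≈ 1.0 + 1.0423*I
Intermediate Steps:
m = -1 (m = -2 + 1 = -1)
T(V, G) = -4/9 - G*V/9 (T(V, G) = -(G*V + 4)/9 = -(4 + G*V)/9 = -4/9 - G*V/9)
c = 7/2 (c = -(-3 - 4)/2 = -1/2*(-7) = 7/2 ≈ 3.5000)
F = I*sqrt(22) (F = sqrt(-21 - 1) = sqrt(-22) = I*sqrt(22) ≈ 4.6904*I)
(F + (c + 1))*T(-1, 6) = (I*sqrt(22) + (7/2 + 1))*(-4/9 - 1/9*6*(-1)) = (I*sqrt(22) + 9/2)*(-4/9 + 2/3) = (9/2 + I*sqrt(22))*(2/9) = 1 + 2*I*sqrt(22)/9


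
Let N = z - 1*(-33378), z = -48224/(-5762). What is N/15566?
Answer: 48093065/22422823 ≈ 2.1448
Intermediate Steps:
z = 24112/2881 (z = -48224*(-1/5762) = 24112/2881 ≈ 8.3693)
N = 96186130/2881 (N = 24112/2881 - 1*(-33378) = 24112/2881 + 33378 = 96186130/2881 ≈ 33386.)
N/15566 = (96186130/2881)/15566 = (96186130/2881)*(1/15566) = 48093065/22422823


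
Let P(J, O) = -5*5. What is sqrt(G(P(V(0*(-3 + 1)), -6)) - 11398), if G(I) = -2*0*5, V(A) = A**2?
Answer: I*sqrt(11398) ≈ 106.76*I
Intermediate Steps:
P(J, O) = -25
G(I) = 0 (G(I) = 0*5 = 0)
sqrt(G(P(V(0*(-3 + 1)), -6)) - 11398) = sqrt(0 - 11398) = sqrt(-11398) = I*sqrt(11398)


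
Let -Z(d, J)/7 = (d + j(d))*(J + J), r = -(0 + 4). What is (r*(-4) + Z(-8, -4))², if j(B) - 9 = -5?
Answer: 43264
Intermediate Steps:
j(B) = 4 (j(B) = 9 - 5 = 4)
r = -4 (r = -1*4 = -4)
Z(d, J) = -14*J*(4 + d) (Z(d, J) = -7*(d + 4)*(J + J) = -7*(4 + d)*2*J = -14*J*(4 + d))
(r*(-4) + Z(-8, -4))² = (-4*(-4) - 14*(-4)*(4 - 8))² = (16 - 14*(-4)*(-4))² = (16 - 224)² = (-208)² = 43264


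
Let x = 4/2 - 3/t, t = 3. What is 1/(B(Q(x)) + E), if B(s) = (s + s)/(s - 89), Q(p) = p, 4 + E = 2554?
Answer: 44/112199 ≈ 0.00039216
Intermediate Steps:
x = 1 (x = 4/2 - 3/3 = 4*(½) - 3*⅓ = 2 - 1 = 1)
E = 2550 (E = -4 + 2554 = 2550)
B(s) = 2*s/(-89 + s) (B(s) = (2*s)/(-89 + s) = 2*s/(-89 + s))
1/(B(Q(x)) + E) = 1/(2*1/(-89 + 1) + 2550) = 1/(2*1/(-88) + 2550) = 1/(2*1*(-1/88) + 2550) = 1/(-1/44 + 2550) = 1/(112199/44) = 44/112199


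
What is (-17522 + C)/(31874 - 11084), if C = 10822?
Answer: -670/2079 ≈ -0.32227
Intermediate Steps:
(-17522 + C)/(31874 - 11084) = (-17522 + 10822)/(31874 - 11084) = -6700/20790 = -6700*1/20790 = -670/2079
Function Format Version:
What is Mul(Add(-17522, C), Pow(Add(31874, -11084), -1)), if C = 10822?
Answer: Rational(-670, 2079) ≈ -0.32227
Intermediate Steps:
Mul(Add(-17522, C), Pow(Add(31874, -11084), -1)) = Mul(Add(-17522, 10822), Pow(Add(31874, -11084), -1)) = Mul(-6700, Pow(20790, -1)) = Mul(-6700, Rational(1, 20790)) = Rational(-670, 2079)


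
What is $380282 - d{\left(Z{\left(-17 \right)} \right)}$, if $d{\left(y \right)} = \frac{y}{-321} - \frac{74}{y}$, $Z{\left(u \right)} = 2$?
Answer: $\frac{122082401}{321} \approx 3.8032 \cdot 10^{5}$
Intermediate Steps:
$d{\left(y \right)} = - \frac{74}{y} - \frac{y}{321}$ ($d{\left(y \right)} = y \left(- \frac{1}{321}\right) - \frac{74}{y} = - \frac{y}{321} - \frac{74}{y} = - \frac{74}{y} - \frac{y}{321}$)
$380282 - d{\left(Z{\left(-17 \right)} \right)} = 380282 - \left(- \frac{74}{2} - \frac{2}{321}\right) = 380282 - \left(\left(-74\right) \frac{1}{2} - \frac{2}{321}\right) = 380282 - \left(-37 - \frac{2}{321}\right) = 380282 - - \frac{11879}{321} = 380282 + \frac{11879}{321} = \frac{122082401}{321}$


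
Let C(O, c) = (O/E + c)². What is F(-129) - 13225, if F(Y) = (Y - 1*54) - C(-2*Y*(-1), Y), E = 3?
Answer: -59633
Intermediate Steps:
C(O, c) = (c + O/3)² (C(O, c) = (O/3 + c)² = (c + O/3)²)
F(Y) = -54 + Y - 25*Y²/9 (F(Y) = (Y - 1*54) - (-2*Y*(-1) + 3*Y)²/9 = (Y - 54) - (2*Y + 3*Y)²/9 = (-54 + Y) - (5*Y)²/9 = (-54 + Y) - 25*Y²/9 = -54 + Y - 25*Y²/9)
F(-129) - 13225 = (-54 - 129 - 25/9*(-129)²) - 13225 = (-54 - 129 - 25/9*16641) - 13225 = (-54 - 129 - 46225) - 13225 = -46408 - 13225 = -59633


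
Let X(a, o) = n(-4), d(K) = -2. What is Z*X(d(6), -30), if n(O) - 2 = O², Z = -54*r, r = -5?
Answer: 4860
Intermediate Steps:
Z = 270 (Z = -54*(-5) = 270)
n(O) = 2 + O²
X(a, o) = 18 (X(a, o) = 2 + (-4)² = 2 + 16 = 18)
Z*X(d(6), -30) = 270*18 = 4860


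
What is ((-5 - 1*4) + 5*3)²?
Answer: 36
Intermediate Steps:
((-5 - 1*4) + 5*3)² = ((-5 - 4) + 15)² = (-9 + 15)² = 6² = 36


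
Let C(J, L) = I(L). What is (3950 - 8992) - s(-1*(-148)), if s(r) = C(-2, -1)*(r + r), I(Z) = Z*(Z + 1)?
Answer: -5042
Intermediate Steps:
I(Z) = Z*(1 + Z)
C(J, L) = L*(1 + L)
s(r) = 0 (s(r) = (-(1 - 1))*(r + r) = (-1*0)*(2*r) = 0*(2*r) = 0)
(3950 - 8992) - s(-1*(-148)) = (3950 - 8992) - 1*0 = -5042 + 0 = -5042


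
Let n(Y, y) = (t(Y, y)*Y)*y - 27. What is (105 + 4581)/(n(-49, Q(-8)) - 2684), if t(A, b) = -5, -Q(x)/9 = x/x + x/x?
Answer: -4686/7121 ≈ -0.65805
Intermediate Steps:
Q(x) = -18 (Q(x) = -9*(x/x + x/x) = -9*(1 + 1) = -9*2 = -18)
n(Y, y) = -27 - 5*Y*y (n(Y, y) = (-5*Y)*y - 27 = -5*Y*y - 27 = -27 - 5*Y*y)
(105 + 4581)/(n(-49, Q(-8)) - 2684) = (105 + 4581)/((-27 - 5*(-49)*(-18)) - 2684) = 4686/((-27 - 4410) - 2684) = 4686/(-4437 - 2684) = 4686/(-7121) = 4686*(-1/7121) = -4686/7121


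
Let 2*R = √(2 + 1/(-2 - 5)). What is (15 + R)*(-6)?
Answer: -90 - 3*√91/7 ≈ -94.088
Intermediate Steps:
R = √91/14 (R = √(2 + 1/(-2 - 5))/2 = √(2 + 1/(-7))/2 = √(2 - ⅐)/2 = √(13/7)/2 = (√91/7)/2 = √91/14 ≈ 0.68139)
(15 + R)*(-6) = (15 + √91/14)*(-6) = -90 - 3*√91/7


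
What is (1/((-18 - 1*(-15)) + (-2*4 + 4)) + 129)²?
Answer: 813604/49 ≈ 16604.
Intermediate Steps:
(1/((-18 - 1*(-15)) + (-2*4 + 4)) + 129)² = (1/((-18 + 15) + (-8 + 4)) + 129)² = (1/(-3 - 4) + 129)² = (1/(-7) + 129)² = (-⅐ + 129)² = (902/7)² = 813604/49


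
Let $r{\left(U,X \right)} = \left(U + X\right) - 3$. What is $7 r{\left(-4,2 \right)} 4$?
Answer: $-140$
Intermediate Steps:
$r{\left(U,X \right)} = -3 + U + X$
$7 r{\left(-4,2 \right)} 4 = 7 \left(-3 - 4 + 2\right) 4 = 7 \left(-5\right) 4 = \left(-35\right) 4 = -140$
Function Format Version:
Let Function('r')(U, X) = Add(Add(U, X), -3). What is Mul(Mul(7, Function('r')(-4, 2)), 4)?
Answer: -140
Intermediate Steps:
Function('r')(U, X) = Add(-3, U, X)
Mul(Mul(7, Function('r')(-4, 2)), 4) = Mul(Mul(7, Add(-3, -4, 2)), 4) = Mul(Mul(7, -5), 4) = Mul(-35, 4) = -140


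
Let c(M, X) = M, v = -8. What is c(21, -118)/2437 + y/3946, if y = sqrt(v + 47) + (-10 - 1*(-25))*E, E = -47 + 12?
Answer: -1196559/9616402 + sqrt(39)/3946 ≈ -0.12285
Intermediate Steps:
E = -35
y = -525 + sqrt(39) (y = sqrt(-8 + 47) + (-10 - 1*(-25))*(-35) = sqrt(39) + (-10 + 25)*(-35) = sqrt(39) + 15*(-35) = sqrt(39) - 525 = -525 + sqrt(39) ≈ -518.75)
c(21, -118)/2437 + y/3946 = 21/2437 + (-525 + sqrt(39))/3946 = 21*(1/2437) + (-525 + sqrt(39))*(1/3946) = 21/2437 + (-525/3946 + sqrt(39)/3946) = -1196559/9616402 + sqrt(39)/3946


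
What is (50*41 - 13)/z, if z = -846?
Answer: -679/282 ≈ -2.4078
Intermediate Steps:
(50*41 - 13)/z = (50*41 - 13)/(-846) = (2050 - 13)*(-1/846) = 2037*(-1/846) = -679/282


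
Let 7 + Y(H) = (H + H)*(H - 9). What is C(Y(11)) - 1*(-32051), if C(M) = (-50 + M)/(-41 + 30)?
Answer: 352574/11 ≈ 32052.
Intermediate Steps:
Y(H) = -7 + 2*H*(-9 + H) (Y(H) = -7 + (H + H)*(H - 9) = -7 + (2*H)*(-9 + H) = -7 + 2*H*(-9 + H))
C(M) = 50/11 - M/11 (C(M) = (-50 + M)/(-11) = (-50 + M)*(-1/11) = 50/11 - M/11)
C(Y(11)) - 1*(-32051) = (50/11 - (-7 - 18*11 + 2*11²)/11) - 1*(-32051) = (50/11 - (-7 - 198 + 2*121)/11) + 32051 = (50/11 - (-7 - 198 + 242)/11) + 32051 = (50/11 - 1/11*37) + 32051 = (50/11 - 37/11) + 32051 = 13/11 + 32051 = 352574/11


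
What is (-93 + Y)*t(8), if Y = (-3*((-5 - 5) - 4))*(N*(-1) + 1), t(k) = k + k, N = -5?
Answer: 2544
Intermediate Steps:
t(k) = 2*k
Y = 252 (Y = (-3*((-5 - 5) - 4))*(-5*(-1) + 1) = (-3*(-10 - 4))*(5 + 1) = -3*(-14)*6 = 42*6 = 252)
(-93 + Y)*t(8) = (-93 + 252)*(2*8) = 159*16 = 2544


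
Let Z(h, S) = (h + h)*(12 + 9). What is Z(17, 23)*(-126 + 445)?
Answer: 227766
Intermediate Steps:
Z(h, S) = 42*h (Z(h, S) = (2*h)*21 = 42*h)
Z(17, 23)*(-126 + 445) = (42*17)*(-126 + 445) = 714*319 = 227766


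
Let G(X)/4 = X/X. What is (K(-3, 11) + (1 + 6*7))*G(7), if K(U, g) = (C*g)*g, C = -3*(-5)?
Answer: 7432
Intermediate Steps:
C = 15
G(X) = 4 (G(X) = 4*(X/X) = 4*1 = 4)
K(U, g) = 15*g² (K(U, g) = (15*g)*g = 15*g²)
(K(-3, 11) + (1 + 6*7))*G(7) = (15*11² + (1 + 6*7))*4 = (15*121 + (1 + 42))*4 = (1815 + 43)*4 = 1858*4 = 7432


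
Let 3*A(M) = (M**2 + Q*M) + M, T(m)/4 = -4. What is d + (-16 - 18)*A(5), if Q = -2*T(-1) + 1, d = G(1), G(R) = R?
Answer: -2209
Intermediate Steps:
d = 1
T(m) = -16 (T(m) = 4*(-4) = -16)
Q = 33 (Q = -2*(-16) + 1 = 32 + 1 = 33)
A(M) = M**2/3 + 34*M/3 (A(M) = ((M**2 + 33*M) + M)/3 = (M**2 + 34*M)/3 = M**2/3 + 34*M/3)
d + (-16 - 18)*A(5) = 1 + (-16 - 18)*((1/3)*5*(34 + 5)) = 1 - 34*5*39/3 = 1 - 34*65 = 1 - 2210 = -2209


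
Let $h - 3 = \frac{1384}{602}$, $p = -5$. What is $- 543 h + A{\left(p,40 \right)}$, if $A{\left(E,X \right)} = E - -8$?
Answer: $- \frac{865182}{301} \approx -2874.4$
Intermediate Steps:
$A{\left(E,X \right)} = 8 + E$ ($A{\left(E,X \right)} = E + 8 = 8 + E$)
$h = \frac{1595}{301}$ ($h = 3 + \frac{1384}{602} = 3 + 1384 \cdot \frac{1}{602} = 3 + \frac{692}{301} = \frac{1595}{301} \approx 5.299$)
$- 543 h + A{\left(p,40 \right)} = \left(-543\right) \frac{1595}{301} + \left(8 - 5\right) = - \frac{866085}{301} + 3 = - \frac{865182}{301}$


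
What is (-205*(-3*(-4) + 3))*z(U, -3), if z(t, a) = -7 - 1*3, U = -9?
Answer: 30750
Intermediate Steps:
z(t, a) = -10 (z(t, a) = -7 - 3 = -10)
(-205*(-3*(-4) + 3))*z(U, -3) = -205*(-3*(-4) + 3)*(-10) = -205*(12 + 3)*(-10) = -205*15*(-10) = -3075*(-10) = 30750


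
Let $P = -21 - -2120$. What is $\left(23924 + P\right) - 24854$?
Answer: $1169$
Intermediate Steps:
$P = 2099$ ($P = -21 + 2120 = 2099$)
$\left(23924 + P\right) - 24854 = \left(23924 + 2099\right) - 24854 = 26023 - 24854 = 1169$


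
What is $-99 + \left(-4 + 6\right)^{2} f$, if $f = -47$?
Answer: $-287$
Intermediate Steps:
$-99 + \left(-4 + 6\right)^{2} f = -99 + \left(-4 + 6\right)^{2} \left(-47\right) = -99 + 2^{2} \left(-47\right) = -99 + 4 \left(-47\right) = -99 - 188 = -287$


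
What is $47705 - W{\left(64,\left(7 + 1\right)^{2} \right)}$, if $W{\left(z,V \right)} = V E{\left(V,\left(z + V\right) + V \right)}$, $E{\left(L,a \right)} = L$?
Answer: $43609$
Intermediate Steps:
$W{\left(z,V \right)} = V^{2}$ ($W{\left(z,V \right)} = V V = V^{2}$)
$47705 - W{\left(64,\left(7 + 1\right)^{2} \right)} = 47705 - \left(\left(7 + 1\right)^{2}\right)^{2} = 47705 - \left(8^{2}\right)^{2} = 47705 - 64^{2} = 47705 - 4096 = 43609$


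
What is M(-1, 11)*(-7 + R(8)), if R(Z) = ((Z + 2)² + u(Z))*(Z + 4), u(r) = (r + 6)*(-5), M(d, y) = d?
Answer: -353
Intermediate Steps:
u(r) = -30 - 5*r (u(r) = (6 + r)*(-5) = -30 - 5*r)
R(Z) = (4 + Z)*(-30 + (2 + Z)² - 5*Z) (R(Z) = ((Z + 2)² + (-30 - 5*Z))*(Z + 4) = ((2 + Z)² + (-30 - 5*Z))*(4 + Z) = (-30 + (2 + Z)² - 5*Z)*(4 + Z) = (4 + Z)*(-30 + (2 + Z)² - 5*Z))
M(-1, 11)*(-7 + R(8)) = -(-7 + (-104 + 8³ - 30*8 + 3*8²)) = -(-7 + (-104 + 512 - 240 + 3*64)) = -(-7 + (-104 + 512 - 240 + 192)) = -(-7 + 360) = -1*353 = -353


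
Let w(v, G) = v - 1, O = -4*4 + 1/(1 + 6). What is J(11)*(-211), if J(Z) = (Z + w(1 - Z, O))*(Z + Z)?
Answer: 0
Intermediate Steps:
O = -111/7 (O = -16 + 1/7 = -111/7 ≈ -15.857)
w(v, G) = -1 + v
J(Z) = 0 (J(Z) = (Z + (-1 + (1 - Z)))*(Z + Z) = (Z - Z)*(2*Z) = 0*(2*Z) = 0)
J(11)*(-211) = 0*(-211) = 0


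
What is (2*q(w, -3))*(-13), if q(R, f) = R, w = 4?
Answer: -104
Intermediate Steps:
(2*q(w, -3))*(-13) = (2*4)*(-13) = 8*(-13) = -104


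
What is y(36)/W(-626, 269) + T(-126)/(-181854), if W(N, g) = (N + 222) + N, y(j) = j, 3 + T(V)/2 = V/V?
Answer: -1635656/46827405 ≈ -0.034929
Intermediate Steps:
T(V) = -4 (T(V) = -6 + 2*(V/V) = -6 + 2*1 = -6 + 2 = -4)
W(N, g) = 222 + 2*N (W(N, g) = (222 + N) + N = 222 + 2*N)
y(36)/W(-626, 269) + T(-126)/(-181854) = 36/(222 + 2*(-626)) - 4/(-181854) = 36/(222 - 1252) - 4*(-1/181854) = 36/(-1030) + 2/90927 = 36*(-1/1030) + 2/90927 = -18/515 + 2/90927 = -1635656/46827405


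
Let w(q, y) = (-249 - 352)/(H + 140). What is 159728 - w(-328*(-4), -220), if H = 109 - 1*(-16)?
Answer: 42328521/265 ≈ 1.5973e+5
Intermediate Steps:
H = 125 (H = 109 + 16 = 125)
w(q, y) = -601/265 (w(q, y) = (-249 - 352)/(125 + 140) = -601/265)
159728 - w(-328*(-4), -220) = 159728 - 1*(-601/265) = 159728 + 601/265 = 42328521/265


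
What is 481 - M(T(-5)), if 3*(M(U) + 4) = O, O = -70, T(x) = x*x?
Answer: 1525/3 ≈ 508.33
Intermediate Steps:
T(x) = x²
M(U) = -82/3 (M(U) = -4 + (⅓)*(-70) = -4 - 70/3 = -82/3)
481 - M(T(-5)) = 481 - 1*(-82/3) = 481 + 82/3 = 1525/3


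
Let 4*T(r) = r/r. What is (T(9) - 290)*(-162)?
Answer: 93879/2 ≈ 46940.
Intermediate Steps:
T(r) = ¼ (T(r) = (r/r)/4 = (¼)*1 = ¼)
(T(9) - 290)*(-162) = (¼ - 290)*(-162) = -1159/4*(-162) = 93879/2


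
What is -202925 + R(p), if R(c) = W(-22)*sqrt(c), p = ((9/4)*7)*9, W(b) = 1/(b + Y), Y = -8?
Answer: -202925 - 3*sqrt(7)/20 ≈ -2.0293e+5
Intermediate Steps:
W(b) = 1/(-8 + b) (W(b) = 1/(b - 8) = 1/(-8 + b))
p = 567/4 (p = ((9*(1/4))*7)*9 = ((9/4)*7)*9 = (63/4)*9 = 567/4 ≈ 141.75)
R(c) = -sqrt(c)/30 (R(c) = sqrt(c)/(-8 - 22) = sqrt(c)/(-30) = -sqrt(c)/30)
-202925 + R(p) = -202925 - 3*sqrt(7)/20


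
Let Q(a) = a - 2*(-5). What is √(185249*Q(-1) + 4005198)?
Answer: 3*√630271 ≈ 2381.7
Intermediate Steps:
Q(a) = 10 + a (Q(a) = a + 10 = 10 + a)
√(185249*Q(-1) + 4005198) = √(185249*(10 - 1) + 4005198) = √(185249*9 + 4005198) = √(1667241 + 4005198) = √5672439 = 3*√630271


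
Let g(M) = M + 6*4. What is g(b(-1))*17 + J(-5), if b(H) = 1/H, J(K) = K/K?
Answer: 392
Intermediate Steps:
J(K) = 1
b(H) = 1/H
g(M) = 24 + M (g(M) = M + 24 = 24 + M)
g(b(-1))*17 + J(-5) = (24 + 1/(-1))*17 + 1 = (24 - 1)*17 + 1 = 23*17 + 1 = 391 + 1 = 392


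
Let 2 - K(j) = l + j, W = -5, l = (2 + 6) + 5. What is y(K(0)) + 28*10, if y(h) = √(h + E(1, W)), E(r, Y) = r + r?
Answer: 280 + 3*I ≈ 280.0 + 3.0*I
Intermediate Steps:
l = 13 (l = 8 + 5 = 13)
K(j) = -11 - j (K(j) = 2 - (13 + j) = 2 + (-13 - j) = -11 - j)
E(r, Y) = 2*r
y(h) = √(2 + h) (y(h) = √(h + 2*1) = √(h + 2) = √(2 + h))
y(K(0)) + 28*10 = √(2 + (-11 - 1*0)) + 28*10 = √(2 + (-11 + 0)) + 280 = √(2 - 11) + 280 = √(-9) + 280 = 3*I + 280 = 280 + 3*I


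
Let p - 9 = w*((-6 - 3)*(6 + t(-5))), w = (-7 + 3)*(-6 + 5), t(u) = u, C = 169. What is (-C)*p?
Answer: 4563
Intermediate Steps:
w = 4 (w = -4*(-1) = 4)
p = -27 (p = 9 + 4*((-6 - 3)*(6 - 5)) = 9 + 4*(-9*1) = 9 + 4*(-9) = 9 - 36 = -27)
(-C)*p = -1*169*(-27) = -169*(-27) = 4563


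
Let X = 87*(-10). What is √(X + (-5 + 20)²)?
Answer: I*√645 ≈ 25.397*I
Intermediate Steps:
X = -870
√(X + (-5 + 20)²) = √(-870 + (-5 + 20)²) = √(-870 + 15²) = √(-870 + 225) = √(-645) = I*√645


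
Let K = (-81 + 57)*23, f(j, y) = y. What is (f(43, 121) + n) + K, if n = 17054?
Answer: 16623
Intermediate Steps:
K = -552 (K = -24*23 = -552)
(f(43, 121) + n) + K = (121 + 17054) - 552 = 17175 - 552 = 16623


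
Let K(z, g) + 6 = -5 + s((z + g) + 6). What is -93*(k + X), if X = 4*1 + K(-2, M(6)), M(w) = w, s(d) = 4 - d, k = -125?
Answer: 12834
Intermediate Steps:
K(z, g) = -13 - g - z (K(z, g) = -6 + (-5 + (4 - ((z + g) + 6))) = -6 + (-5 + (4 - ((g + z) + 6))) = -6 + (-5 + (4 - (6 + g + z))) = -6 + (-5 + (4 + (-6 - g - z))) = -6 + (-5 + (-2 - g - z)) = -6 + (-7 - g - z) = -13 - g - z)
X = -13 (X = 4*1 + (-13 - 1*6 - 1*(-2)) = 4 + (-13 - 6 + 2) = 4 - 17 = -13)
-93*(k + X) = -93*(-125 - 13) = -93*(-138) = 12834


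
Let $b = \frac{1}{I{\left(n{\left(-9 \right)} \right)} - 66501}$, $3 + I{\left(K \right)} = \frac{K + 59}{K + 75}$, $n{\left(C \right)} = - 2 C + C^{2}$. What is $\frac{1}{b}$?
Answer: $- \frac{5785769}{87} \approx -66503.0$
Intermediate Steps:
$n{\left(C \right)} = C^{2} - 2 C$
$I{\left(K \right)} = -3 + \frac{59 + K}{75 + K}$ ($I{\left(K \right)} = -3 + \frac{K + 59}{K + 75} = -3 + \frac{59 + K}{75 + K}$)
$b = - \frac{87}{5785769}$ ($b = \frac{1}{\frac{2 \left(-83 - - 9 \left(-2 - 9\right)\right)}{75 - 9 \left(-2 - 9\right)} - 66501} = \frac{1}{\frac{2 \left(-83 - \left(-9\right) \left(-11\right)\right)}{75 - -99} - 66501} = \frac{1}{\frac{2 \left(-83 - 99\right)}{75 + 99} - 66501} = \frac{1}{\frac{2 \left(-83 - 99\right)}{174} - 66501} = \frac{1}{2 \cdot \frac{1}{174} \left(-182\right) - 66501} = \frac{1}{- \frac{182}{87} - 66501} = \frac{1}{- \frac{5785769}{87}} = - \frac{87}{5785769} \approx -1.5037 \cdot 10^{-5}$)
$\frac{1}{b} = \frac{1}{- \frac{87}{5785769}} = - \frac{5785769}{87}$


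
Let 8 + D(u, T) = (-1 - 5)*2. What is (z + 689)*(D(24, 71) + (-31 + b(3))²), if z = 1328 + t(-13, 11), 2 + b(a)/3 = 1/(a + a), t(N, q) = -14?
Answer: 10513747/4 ≈ 2.6284e+6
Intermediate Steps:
D(u, T) = -20 (D(u, T) = -8 + (-1 - 5)*2 = -8 - 6*2 = -8 - 12 = -20)
b(a) = -6 + 3/(2*a) (b(a) = -6 + 3/(a + a) = -6 + 3/((2*a)) = -6 + 3*(1/(2*a)) = -6 + 3/(2*a))
z = 1314 (z = 1328 - 14 = 1314)
(z + 689)*(D(24, 71) + (-31 + b(3))²) = (1314 + 689)*(-20 + (-31 + (-6 + (3/2)/3))²) = 2003*(-20 + (-31 + (-6 + (3/2)*(⅓)))²) = 2003*(-20 + (-31 + (-6 + ½))²) = 2003*(-20 + (-31 - 11/2)²) = 2003*(-20 + (-73/2)²) = 2003*(-20 + 5329/4) = 2003*(5249/4) = 10513747/4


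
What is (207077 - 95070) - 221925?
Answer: -109918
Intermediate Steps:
(207077 - 95070) - 221925 = 112007 - 221925 = -109918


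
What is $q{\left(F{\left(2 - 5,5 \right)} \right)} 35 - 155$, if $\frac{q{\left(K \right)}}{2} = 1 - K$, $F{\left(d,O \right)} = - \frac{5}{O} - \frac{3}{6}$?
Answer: $20$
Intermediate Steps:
$F{\left(d,O \right)} = - \frac{1}{2} - \frac{5}{O}$ ($F{\left(d,O \right)} = - \frac{5}{O} - \frac{1}{2} = - \frac{1}{2} - \frac{5}{O}$)
$q{\left(K \right)} = 2 - 2 K$ ($q{\left(K \right)} = 2 \left(1 - K\right) = 2 - 2 K$)
$q{\left(F{\left(2 - 5,5 \right)} \right)} 35 - 155 = \left(2 - 2 \frac{-10 - 5}{2 \cdot 5}\right) 35 - 155 = \left(2 - 2 \cdot \frac{1}{2} \cdot \frac{1}{5} \left(-10 - 5\right)\right) 35 - 155 = \left(2 - 2 \cdot \frac{1}{2} \cdot \frac{1}{5} \left(-15\right)\right) 35 - 155 = \left(2 - -3\right) 35 - 155 = \left(2 + 3\right) 35 - 155 = 5 \cdot 35 - 155 = 175 - 155 = 20$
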